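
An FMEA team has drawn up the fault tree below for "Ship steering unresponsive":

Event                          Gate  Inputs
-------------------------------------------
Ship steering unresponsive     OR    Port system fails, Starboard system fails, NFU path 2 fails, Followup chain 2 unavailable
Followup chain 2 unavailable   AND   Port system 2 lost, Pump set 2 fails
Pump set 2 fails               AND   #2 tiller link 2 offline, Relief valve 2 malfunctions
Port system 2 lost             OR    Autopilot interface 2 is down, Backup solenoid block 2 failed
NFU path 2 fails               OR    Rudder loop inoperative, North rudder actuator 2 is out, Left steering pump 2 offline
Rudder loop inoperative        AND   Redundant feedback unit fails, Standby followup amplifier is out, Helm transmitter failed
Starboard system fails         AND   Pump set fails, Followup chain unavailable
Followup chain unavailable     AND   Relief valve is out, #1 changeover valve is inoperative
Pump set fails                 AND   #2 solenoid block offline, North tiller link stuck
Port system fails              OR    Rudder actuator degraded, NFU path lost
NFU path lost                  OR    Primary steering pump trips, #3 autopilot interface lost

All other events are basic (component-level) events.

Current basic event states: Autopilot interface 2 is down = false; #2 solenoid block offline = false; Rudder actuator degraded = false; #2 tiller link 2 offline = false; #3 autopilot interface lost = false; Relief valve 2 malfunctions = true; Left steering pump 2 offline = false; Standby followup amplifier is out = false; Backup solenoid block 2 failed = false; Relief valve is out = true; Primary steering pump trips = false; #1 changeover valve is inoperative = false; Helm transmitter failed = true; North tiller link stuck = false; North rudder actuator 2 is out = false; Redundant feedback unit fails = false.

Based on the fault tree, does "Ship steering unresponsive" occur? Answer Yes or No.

NFU path lost [OR]: Primary steering pump trips=not, #3 autopilot interface lost=not → no input occurs → does not occur.
Port system fails [OR]: Rudder actuator degraded=not, NFU path lost=not → no input occurs → does not occur.
Pump set fails [AND]: #2 solenoid block offline=not, North tiller link stuck=not → not all inputs occur → does not occur.
Followup chain unavailable [AND]: Relief valve is out=occurs, #1 changeover valve is inoperative=not → not all inputs occur → does not occur.
Starboard system fails [AND]: Pump set fails=not, Followup chain unavailable=not → not all inputs occur → does not occur.
Rudder loop inoperative [AND]: Redundant feedback unit fails=not, Standby followup amplifier is out=not, Helm transmitter failed=occurs → not all inputs occur → does not occur.
NFU path 2 fails [OR]: Rudder loop inoperative=not, North rudder actuator 2 is out=not, Left steering pump 2 offline=not → no input occurs → does not occur.
Port system 2 lost [OR]: Autopilot interface 2 is down=not, Backup solenoid block 2 failed=not → no input occurs → does not occur.
Pump set 2 fails [AND]: #2 tiller link 2 offline=not, Relief valve 2 malfunctions=occurs → not all inputs occur → does not occur.
Followup chain 2 unavailable [AND]: Port system 2 lost=not, Pump set 2 fails=not → not all inputs occur → does not occur.
Ship steering unresponsive [OR]: Port system fails=not, Starboard system fails=not, NFU path 2 fails=not, Followup chain 2 unavailable=not → no input occurs → does not occur.

No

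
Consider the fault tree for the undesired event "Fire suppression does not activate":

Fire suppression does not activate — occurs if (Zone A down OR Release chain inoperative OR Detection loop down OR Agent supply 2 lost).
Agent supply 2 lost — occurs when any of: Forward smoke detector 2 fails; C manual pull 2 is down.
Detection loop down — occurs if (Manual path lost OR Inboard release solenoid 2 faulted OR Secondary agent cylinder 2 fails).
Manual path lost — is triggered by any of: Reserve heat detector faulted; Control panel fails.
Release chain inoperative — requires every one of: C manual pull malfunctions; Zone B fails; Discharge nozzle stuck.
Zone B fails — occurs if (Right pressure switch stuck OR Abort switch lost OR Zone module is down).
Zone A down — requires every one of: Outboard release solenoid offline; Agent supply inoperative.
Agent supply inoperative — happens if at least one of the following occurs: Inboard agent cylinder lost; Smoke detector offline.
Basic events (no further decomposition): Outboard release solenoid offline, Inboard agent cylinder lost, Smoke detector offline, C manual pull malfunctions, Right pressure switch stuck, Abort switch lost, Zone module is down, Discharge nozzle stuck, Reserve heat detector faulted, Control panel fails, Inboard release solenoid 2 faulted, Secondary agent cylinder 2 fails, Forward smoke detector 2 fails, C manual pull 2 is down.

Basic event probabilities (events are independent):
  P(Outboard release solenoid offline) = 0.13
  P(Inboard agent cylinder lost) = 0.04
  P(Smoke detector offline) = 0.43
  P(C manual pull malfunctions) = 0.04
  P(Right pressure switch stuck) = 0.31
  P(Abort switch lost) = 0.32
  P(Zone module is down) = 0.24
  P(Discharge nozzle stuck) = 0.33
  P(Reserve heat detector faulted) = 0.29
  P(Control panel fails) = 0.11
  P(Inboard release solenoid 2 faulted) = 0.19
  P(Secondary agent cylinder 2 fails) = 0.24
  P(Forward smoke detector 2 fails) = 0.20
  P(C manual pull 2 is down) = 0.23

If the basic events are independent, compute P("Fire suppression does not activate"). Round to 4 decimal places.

P(Agent supply inoperative) [OR] = 1 − (1−0.04) × (1−0.43) = 0.452800
P(Zone A down) [AND] = 0.13 × 0.452800 = 0.058864
P(Zone B fails) [OR] = 1 − (1−0.31) × (1−0.32) × (1−0.24) = 0.643408
P(Release chain inoperative) [AND] = 0.04 × 0.643408 × 0.33 = 0.008493
P(Manual path lost) [OR] = 1 − (1−0.29) × (1−0.11) = 0.368100
P(Detection loop down) [OR] = 1 − (1−0.368100) × (1−0.19) × (1−0.24) = 0.611002
P(Agent supply 2 lost) [OR] = 1 − (1−0.20) × (1−0.23) = 0.384000
P(Fire suppression does not activate) [OR] = 1 − (1−0.058864) × (1−0.008493) × (1−0.611002) × (1−0.384000) = 0.776398
Rounded to 4 decimal places: P(Fire suppression does not activate) ≈ 0.7764.

0.7764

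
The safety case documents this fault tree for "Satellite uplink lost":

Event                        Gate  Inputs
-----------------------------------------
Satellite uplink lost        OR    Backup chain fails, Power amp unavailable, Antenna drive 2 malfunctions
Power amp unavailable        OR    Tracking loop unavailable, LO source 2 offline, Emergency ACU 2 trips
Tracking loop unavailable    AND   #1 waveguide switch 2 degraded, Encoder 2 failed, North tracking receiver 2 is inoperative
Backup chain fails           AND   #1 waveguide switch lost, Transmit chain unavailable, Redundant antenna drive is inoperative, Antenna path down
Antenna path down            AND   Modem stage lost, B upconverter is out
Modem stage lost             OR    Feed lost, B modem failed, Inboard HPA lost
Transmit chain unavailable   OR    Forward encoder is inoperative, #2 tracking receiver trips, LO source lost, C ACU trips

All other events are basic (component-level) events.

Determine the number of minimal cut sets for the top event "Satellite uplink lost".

16

Transmit chain unavailable [OR]: union of children's cut sets → 4 cut set(s).
Modem stage lost [OR]: union of children's cut sets → 3 cut set(s).
Antenna path down [AND]: one cut set from each child combined → 3 × 1 = 3 cut set(s).
Backup chain fails [AND]: one cut set from each child combined → 1 × 4 × 1 × 3 = 12 cut set(s).
Tracking loop unavailable [AND]: one cut set from each child combined → 1 × 1 × 1 = 1 cut set(s).
Power amp unavailable [OR]: union of children's cut sets → 3 cut set(s).
Satellite uplink lost [OR]: union of children's cut sets → 16 cut set(s).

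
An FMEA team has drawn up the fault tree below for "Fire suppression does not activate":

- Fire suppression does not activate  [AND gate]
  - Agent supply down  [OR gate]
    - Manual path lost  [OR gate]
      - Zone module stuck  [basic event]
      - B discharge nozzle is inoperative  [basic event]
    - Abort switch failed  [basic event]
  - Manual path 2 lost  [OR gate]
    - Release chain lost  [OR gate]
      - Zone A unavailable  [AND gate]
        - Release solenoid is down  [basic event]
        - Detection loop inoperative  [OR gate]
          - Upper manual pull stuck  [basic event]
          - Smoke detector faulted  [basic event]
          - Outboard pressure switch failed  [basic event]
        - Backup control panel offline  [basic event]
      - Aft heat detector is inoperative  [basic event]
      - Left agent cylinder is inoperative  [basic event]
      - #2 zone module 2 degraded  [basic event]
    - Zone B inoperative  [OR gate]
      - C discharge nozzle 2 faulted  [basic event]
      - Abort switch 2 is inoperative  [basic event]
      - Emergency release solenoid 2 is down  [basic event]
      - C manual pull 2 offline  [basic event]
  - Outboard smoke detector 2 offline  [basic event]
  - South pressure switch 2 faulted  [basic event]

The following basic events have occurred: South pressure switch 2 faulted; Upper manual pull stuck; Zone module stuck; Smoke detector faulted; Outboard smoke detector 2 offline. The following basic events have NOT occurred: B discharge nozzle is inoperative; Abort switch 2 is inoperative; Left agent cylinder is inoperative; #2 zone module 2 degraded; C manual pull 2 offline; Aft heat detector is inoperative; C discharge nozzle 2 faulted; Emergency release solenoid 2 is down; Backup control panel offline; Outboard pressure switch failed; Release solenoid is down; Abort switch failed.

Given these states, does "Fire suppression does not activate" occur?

Manual path lost [OR]: Zone module stuck=occurs, B discharge nozzle is inoperative=not → at least one input occurs → occurs.
Agent supply down [OR]: Manual path lost=occurs, Abort switch failed=not → at least one input occurs → occurs.
Detection loop inoperative [OR]: Upper manual pull stuck=occurs, Smoke detector faulted=occurs, Outboard pressure switch failed=not → at least one input occurs → occurs.
Zone A unavailable [AND]: Release solenoid is down=not, Detection loop inoperative=occurs, Backup control panel offline=not → not all inputs occur → does not occur.
Release chain lost [OR]: Zone A unavailable=not, Aft heat detector is inoperative=not, Left agent cylinder is inoperative=not, #2 zone module 2 degraded=not → no input occurs → does not occur.
Zone B inoperative [OR]: C discharge nozzle 2 faulted=not, Abort switch 2 is inoperative=not, Emergency release solenoid 2 is down=not, C manual pull 2 offline=not → no input occurs → does not occur.
Manual path 2 lost [OR]: Release chain lost=not, Zone B inoperative=not → no input occurs → does not occur.
Fire suppression does not activate [AND]: Agent supply down=occurs, Manual path 2 lost=not, Outboard smoke detector 2 offline=occurs, South pressure switch 2 faulted=occurs → not all inputs occur → does not occur.

No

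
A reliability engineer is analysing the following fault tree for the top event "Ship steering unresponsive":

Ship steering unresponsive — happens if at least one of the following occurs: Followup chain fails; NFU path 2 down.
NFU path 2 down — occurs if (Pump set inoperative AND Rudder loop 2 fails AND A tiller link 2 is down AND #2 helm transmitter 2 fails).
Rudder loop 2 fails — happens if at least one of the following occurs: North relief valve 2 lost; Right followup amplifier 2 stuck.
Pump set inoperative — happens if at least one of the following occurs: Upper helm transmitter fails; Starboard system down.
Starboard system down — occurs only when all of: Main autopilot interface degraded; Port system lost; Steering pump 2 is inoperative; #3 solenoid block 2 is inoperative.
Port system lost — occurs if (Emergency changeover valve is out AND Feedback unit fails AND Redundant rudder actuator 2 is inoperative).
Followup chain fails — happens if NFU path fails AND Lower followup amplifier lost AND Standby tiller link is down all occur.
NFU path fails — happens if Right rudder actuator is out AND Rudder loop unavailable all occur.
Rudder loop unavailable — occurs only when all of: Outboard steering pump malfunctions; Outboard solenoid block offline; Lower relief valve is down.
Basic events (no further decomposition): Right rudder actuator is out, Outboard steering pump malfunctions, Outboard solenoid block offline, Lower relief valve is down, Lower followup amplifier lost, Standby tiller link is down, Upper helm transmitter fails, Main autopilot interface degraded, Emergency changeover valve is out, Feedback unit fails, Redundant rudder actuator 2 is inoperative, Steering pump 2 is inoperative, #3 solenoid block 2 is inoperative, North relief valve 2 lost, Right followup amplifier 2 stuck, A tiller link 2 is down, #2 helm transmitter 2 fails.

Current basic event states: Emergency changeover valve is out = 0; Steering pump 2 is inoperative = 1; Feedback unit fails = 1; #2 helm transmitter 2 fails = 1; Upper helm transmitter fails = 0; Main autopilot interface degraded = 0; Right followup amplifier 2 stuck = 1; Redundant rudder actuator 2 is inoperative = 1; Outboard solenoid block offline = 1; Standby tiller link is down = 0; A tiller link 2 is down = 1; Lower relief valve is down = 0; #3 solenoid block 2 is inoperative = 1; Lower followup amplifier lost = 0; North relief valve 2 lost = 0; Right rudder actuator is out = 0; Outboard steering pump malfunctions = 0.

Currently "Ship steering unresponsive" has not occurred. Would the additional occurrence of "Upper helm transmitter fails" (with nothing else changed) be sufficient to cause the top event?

Yes

Counterfactual: set "Upper helm transmitter fails" to occurred.
Rudder loop unavailable [AND]: Outboard steering pump malfunctions=not, Outboard solenoid block offline=occurs, Lower relief valve is down=not → not all inputs occur → does not occur.
NFU path fails [AND]: Right rudder actuator is out=not, Rudder loop unavailable=not → not all inputs occur → does not occur.
Followup chain fails [AND]: NFU path fails=not, Lower followup amplifier lost=not, Standby tiller link is down=not → not all inputs occur → does not occur.
Port system lost [AND]: Emergency changeover valve is out=not, Feedback unit fails=occurs, Redundant rudder actuator 2 is inoperative=occurs → not all inputs occur → does not occur.
Starboard system down [AND]: Main autopilot interface degraded=not, Port system lost=not, Steering pump 2 is inoperative=occurs, #3 solenoid block 2 is inoperative=occurs → not all inputs occur → does not occur.
Pump set inoperative [OR]: Upper helm transmitter fails=occurs, Starboard system down=not → at least one input occurs → occurs.
Rudder loop 2 fails [OR]: North relief valve 2 lost=not, Right followup amplifier 2 stuck=occurs → at least one input occurs → occurs.
NFU path 2 down [AND]: Pump set inoperative=occurs, Rudder loop 2 fails=occurs, A tiller link 2 is down=occurs, #2 helm transmitter 2 fails=occurs → all inputs occur → occurs.
Ship steering unresponsive [OR]: Followup chain fails=not, NFU path 2 down=occurs → at least one input occurs → occurs.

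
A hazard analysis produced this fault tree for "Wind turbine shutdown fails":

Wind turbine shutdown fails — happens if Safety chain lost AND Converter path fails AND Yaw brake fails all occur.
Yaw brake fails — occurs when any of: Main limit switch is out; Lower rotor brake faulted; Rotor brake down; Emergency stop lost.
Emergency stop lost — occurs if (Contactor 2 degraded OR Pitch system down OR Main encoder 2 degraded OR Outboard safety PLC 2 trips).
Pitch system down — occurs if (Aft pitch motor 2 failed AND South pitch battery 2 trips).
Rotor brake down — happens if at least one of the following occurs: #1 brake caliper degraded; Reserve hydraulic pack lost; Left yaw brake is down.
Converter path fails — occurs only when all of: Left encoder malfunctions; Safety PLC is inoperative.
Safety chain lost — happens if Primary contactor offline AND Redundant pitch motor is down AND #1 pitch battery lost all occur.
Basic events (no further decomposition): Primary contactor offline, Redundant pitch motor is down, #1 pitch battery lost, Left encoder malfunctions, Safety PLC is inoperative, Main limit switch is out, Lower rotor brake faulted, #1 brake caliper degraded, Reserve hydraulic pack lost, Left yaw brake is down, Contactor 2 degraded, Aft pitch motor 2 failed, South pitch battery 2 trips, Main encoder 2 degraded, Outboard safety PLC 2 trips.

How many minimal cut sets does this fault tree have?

Safety chain lost [AND]: one cut set from each child combined → 1 × 1 × 1 = 1 cut set(s).
Converter path fails [AND]: one cut set from each child combined → 1 × 1 = 1 cut set(s).
Rotor brake down [OR]: union of children's cut sets → 3 cut set(s).
Pitch system down [AND]: one cut set from each child combined → 1 × 1 = 1 cut set(s).
Emergency stop lost [OR]: union of children's cut sets → 4 cut set(s).
Yaw brake fails [OR]: union of children's cut sets → 9 cut set(s).
Wind turbine shutdown fails [AND]: one cut set from each child combined → 1 × 1 × 9 = 9 cut set(s).
Minimal cut sets: {#1 pitch battery lost, Left encoder malfunctions, Main limit switch is out, Primary contactor offline, Redundant pitch motor is down, Safety PLC is inoperative}; {#1 pitch battery lost, Left encoder malfunctions, Lower rotor brake faulted, Primary contactor offline, Redundant pitch motor is down, Safety PLC is inoperative}; {#1 brake caliper degraded, #1 pitch battery lost, Left encoder malfunctions, Primary contactor offline, Redundant pitch motor is down, Safety PLC is inoperative}; {#1 pitch battery lost, Left encoder malfunctions, Primary contactor offline, Redundant pitch motor is down, Reserve hydraulic pack lost, Safety PLC is inoperative}; {#1 pitch battery lost, Left encoder malfunctions, Left yaw brake is down, Primary contactor offline, Redundant pitch motor is down, Safety PLC is inoperative}; {#1 pitch battery lost, Contactor 2 degraded, Left encoder malfunctions, Primary contactor offline, Redundant pitch motor is down, Safety PLC is inoperative}; {#1 pitch battery lost, Aft pitch motor 2 failed, Left encoder malfunctions, Primary contactor offline, Redundant pitch motor is down, Safety PLC is inoperative, South pitch battery 2 trips}; {#1 pitch battery lost, Left encoder malfunctions, Main encoder 2 degraded, Primary contactor offline, Redundant pitch motor is down, Safety PLC is inoperative}; {#1 pitch battery lost, Left encoder malfunctions, Outboard safety PLC 2 trips, Primary contactor offline, Redundant pitch motor is down, Safety PLC is inoperative}.

9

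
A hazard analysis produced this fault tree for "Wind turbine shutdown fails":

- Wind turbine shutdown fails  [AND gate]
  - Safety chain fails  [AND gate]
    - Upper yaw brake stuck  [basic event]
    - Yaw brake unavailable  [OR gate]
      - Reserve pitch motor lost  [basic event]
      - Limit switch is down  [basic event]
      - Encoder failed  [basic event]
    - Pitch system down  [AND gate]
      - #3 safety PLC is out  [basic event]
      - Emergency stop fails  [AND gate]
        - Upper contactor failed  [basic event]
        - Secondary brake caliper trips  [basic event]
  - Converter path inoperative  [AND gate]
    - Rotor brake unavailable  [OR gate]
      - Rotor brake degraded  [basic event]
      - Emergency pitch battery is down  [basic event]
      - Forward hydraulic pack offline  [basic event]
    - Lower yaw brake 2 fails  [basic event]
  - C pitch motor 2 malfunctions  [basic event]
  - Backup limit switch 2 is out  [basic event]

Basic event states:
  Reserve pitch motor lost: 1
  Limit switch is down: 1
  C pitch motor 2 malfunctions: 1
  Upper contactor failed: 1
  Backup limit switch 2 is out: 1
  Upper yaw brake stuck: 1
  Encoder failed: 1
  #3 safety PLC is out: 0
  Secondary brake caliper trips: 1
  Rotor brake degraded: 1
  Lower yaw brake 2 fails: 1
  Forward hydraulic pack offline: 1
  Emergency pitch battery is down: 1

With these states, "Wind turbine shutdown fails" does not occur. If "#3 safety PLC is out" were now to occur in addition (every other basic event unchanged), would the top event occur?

Counterfactual: set "#3 safety PLC is out" to occurred.
Yaw brake unavailable [OR]: Reserve pitch motor lost=occurs, Limit switch is down=occurs, Encoder failed=occurs → at least one input occurs → occurs.
Emergency stop fails [AND]: Upper contactor failed=occurs, Secondary brake caliper trips=occurs → all inputs occur → occurs.
Pitch system down [AND]: #3 safety PLC is out=occurs, Emergency stop fails=occurs → all inputs occur → occurs.
Safety chain fails [AND]: Upper yaw brake stuck=occurs, Yaw brake unavailable=occurs, Pitch system down=occurs → all inputs occur → occurs.
Rotor brake unavailable [OR]: Rotor brake degraded=occurs, Emergency pitch battery is down=occurs, Forward hydraulic pack offline=occurs → at least one input occurs → occurs.
Converter path inoperative [AND]: Rotor brake unavailable=occurs, Lower yaw brake 2 fails=occurs → all inputs occur → occurs.
Wind turbine shutdown fails [AND]: Safety chain fails=occurs, Converter path inoperative=occurs, C pitch motor 2 malfunctions=occurs, Backup limit switch 2 is out=occurs → all inputs occur → occurs.

Yes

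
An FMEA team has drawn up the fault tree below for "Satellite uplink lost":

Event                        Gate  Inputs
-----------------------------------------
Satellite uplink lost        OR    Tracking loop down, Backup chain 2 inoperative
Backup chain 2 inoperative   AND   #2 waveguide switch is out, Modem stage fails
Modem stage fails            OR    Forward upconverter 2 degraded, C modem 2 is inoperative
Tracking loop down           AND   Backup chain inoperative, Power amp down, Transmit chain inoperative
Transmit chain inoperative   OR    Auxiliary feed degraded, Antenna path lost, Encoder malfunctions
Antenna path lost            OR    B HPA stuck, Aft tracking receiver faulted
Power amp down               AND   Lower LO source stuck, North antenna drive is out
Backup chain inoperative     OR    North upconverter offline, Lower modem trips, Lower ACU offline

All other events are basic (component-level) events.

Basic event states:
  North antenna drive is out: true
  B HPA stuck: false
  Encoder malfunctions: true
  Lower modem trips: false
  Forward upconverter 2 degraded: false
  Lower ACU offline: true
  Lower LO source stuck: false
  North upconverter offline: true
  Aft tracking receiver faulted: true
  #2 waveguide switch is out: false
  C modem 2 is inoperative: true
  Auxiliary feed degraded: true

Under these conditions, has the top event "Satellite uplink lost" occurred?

No

Backup chain inoperative [OR]: North upconverter offline=occurs, Lower modem trips=not, Lower ACU offline=occurs → at least one input occurs → occurs.
Power amp down [AND]: Lower LO source stuck=not, North antenna drive is out=occurs → not all inputs occur → does not occur.
Antenna path lost [OR]: B HPA stuck=not, Aft tracking receiver faulted=occurs → at least one input occurs → occurs.
Transmit chain inoperative [OR]: Auxiliary feed degraded=occurs, Antenna path lost=occurs, Encoder malfunctions=occurs → at least one input occurs → occurs.
Tracking loop down [AND]: Backup chain inoperative=occurs, Power amp down=not, Transmit chain inoperative=occurs → not all inputs occur → does not occur.
Modem stage fails [OR]: Forward upconverter 2 degraded=not, C modem 2 is inoperative=occurs → at least one input occurs → occurs.
Backup chain 2 inoperative [AND]: #2 waveguide switch is out=not, Modem stage fails=occurs → not all inputs occur → does not occur.
Satellite uplink lost [OR]: Tracking loop down=not, Backup chain 2 inoperative=not → no input occurs → does not occur.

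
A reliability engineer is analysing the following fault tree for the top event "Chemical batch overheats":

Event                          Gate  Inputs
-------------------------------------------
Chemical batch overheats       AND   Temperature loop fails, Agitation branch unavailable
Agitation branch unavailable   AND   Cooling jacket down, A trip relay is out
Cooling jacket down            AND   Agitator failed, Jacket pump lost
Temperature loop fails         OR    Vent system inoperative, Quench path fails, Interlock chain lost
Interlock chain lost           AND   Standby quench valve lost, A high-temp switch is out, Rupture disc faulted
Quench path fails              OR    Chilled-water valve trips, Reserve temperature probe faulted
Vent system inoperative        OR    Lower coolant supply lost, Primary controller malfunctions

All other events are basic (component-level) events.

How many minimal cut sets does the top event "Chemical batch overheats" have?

5

Vent system inoperative [OR]: union of children's cut sets → 2 cut set(s).
Quench path fails [OR]: union of children's cut sets → 2 cut set(s).
Interlock chain lost [AND]: one cut set from each child combined → 1 × 1 × 1 = 1 cut set(s).
Temperature loop fails [OR]: union of children's cut sets → 5 cut set(s).
Cooling jacket down [AND]: one cut set from each child combined → 1 × 1 = 1 cut set(s).
Agitation branch unavailable [AND]: one cut set from each child combined → 1 × 1 = 1 cut set(s).
Chemical batch overheats [AND]: one cut set from each child combined → 5 × 1 = 5 cut set(s).
Minimal cut sets: {A trip relay is out, Agitator failed, Jacket pump lost, Lower coolant supply lost}; {A trip relay is out, Agitator failed, Jacket pump lost, Primary controller malfunctions}; {A trip relay is out, Agitator failed, Chilled-water valve trips, Jacket pump lost}; {A trip relay is out, Agitator failed, Jacket pump lost, Reserve temperature probe faulted}; {A high-temp switch is out, A trip relay is out, Agitator failed, Jacket pump lost, Rupture disc faulted, Standby quench valve lost}.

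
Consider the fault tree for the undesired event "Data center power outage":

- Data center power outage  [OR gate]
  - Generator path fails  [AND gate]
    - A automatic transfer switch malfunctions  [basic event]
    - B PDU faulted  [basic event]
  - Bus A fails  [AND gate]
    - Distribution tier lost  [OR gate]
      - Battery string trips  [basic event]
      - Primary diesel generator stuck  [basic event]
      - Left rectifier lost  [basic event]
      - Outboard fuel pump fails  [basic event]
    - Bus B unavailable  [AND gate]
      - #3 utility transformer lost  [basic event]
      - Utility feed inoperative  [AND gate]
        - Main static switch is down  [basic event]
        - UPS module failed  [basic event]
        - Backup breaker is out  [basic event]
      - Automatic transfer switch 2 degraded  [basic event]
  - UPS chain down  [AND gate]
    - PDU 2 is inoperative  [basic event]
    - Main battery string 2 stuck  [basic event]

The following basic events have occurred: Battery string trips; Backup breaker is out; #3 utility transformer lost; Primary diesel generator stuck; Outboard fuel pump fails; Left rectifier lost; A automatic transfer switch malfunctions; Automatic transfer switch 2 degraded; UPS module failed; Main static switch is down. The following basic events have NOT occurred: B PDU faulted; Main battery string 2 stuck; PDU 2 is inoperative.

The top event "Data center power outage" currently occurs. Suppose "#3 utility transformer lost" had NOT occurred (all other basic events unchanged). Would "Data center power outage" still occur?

No

Counterfactual: set "#3 utility transformer lost" to not occurred.
Generator path fails [AND]: A automatic transfer switch malfunctions=occurs, B PDU faulted=not → not all inputs occur → does not occur.
Distribution tier lost [OR]: Battery string trips=occurs, Primary diesel generator stuck=occurs, Left rectifier lost=occurs, Outboard fuel pump fails=occurs → at least one input occurs → occurs.
Utility feed inoperative [AND]: Main static switch is down=occurs, UPS module failed=occurs, Backup breaker is out=occurs → all inputs occur → occurs.
Bus B unavailable [AND]: #3 utility transformer lost=not, Utility feed inoperative=occurs, Automatic transfer switch 2 degraded=occurs → not all inputs occur → does not occur.
Bus A fails [AND]: Distribution tier lost=occurs, Bus B unavailable=not → not all inputs occur → does not occur.
UPS chain down [AND]: PDU 2 is inoperative=not, Main battery string 2 stuck=not → not all inputs occur → does not occur.
Data center power outage [OR]: Generator path fails=not, Bus A fails=not, UPS chain down=not → no input occurs → does not occur.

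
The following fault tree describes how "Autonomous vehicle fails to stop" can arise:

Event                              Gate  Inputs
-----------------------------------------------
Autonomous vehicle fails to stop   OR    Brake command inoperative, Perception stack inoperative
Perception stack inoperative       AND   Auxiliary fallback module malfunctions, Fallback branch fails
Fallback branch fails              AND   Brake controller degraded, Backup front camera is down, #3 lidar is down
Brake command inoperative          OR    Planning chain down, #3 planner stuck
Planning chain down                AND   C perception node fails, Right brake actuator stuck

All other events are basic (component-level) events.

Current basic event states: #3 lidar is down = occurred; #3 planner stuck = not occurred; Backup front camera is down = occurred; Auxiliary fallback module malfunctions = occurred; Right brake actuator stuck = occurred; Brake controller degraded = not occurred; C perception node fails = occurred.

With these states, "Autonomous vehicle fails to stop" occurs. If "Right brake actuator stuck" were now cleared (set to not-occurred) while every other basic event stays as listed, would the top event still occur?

Counterfactual: set "Right brake actuator stuck" to not occurred.
Planning chain down [AND]: C perception node fails=occurs, Right brake actuator stuck=not → not all inputs occur → does not occur.
Brake command inoperative [OR]: Planning chain down=not, #3 planner stuck=not → no input occurs → does not occur.
Fallback branch fails [AND]: Brake controller degraded=not, Backup front camera is down=occurs, #3 lidar is down=occurs → not all inputs occur → does not occur.
Perception stack inoperative [AND]: Auxiliary fallback module malfunctions=occurs, Fallback branch fails=not → not all inputs occur → does not occur.
Autonomous vehicle fails to stop [OR]: Brake command inoperative=not, Perception stack inoperative=not → no input occurs → does not occur.

No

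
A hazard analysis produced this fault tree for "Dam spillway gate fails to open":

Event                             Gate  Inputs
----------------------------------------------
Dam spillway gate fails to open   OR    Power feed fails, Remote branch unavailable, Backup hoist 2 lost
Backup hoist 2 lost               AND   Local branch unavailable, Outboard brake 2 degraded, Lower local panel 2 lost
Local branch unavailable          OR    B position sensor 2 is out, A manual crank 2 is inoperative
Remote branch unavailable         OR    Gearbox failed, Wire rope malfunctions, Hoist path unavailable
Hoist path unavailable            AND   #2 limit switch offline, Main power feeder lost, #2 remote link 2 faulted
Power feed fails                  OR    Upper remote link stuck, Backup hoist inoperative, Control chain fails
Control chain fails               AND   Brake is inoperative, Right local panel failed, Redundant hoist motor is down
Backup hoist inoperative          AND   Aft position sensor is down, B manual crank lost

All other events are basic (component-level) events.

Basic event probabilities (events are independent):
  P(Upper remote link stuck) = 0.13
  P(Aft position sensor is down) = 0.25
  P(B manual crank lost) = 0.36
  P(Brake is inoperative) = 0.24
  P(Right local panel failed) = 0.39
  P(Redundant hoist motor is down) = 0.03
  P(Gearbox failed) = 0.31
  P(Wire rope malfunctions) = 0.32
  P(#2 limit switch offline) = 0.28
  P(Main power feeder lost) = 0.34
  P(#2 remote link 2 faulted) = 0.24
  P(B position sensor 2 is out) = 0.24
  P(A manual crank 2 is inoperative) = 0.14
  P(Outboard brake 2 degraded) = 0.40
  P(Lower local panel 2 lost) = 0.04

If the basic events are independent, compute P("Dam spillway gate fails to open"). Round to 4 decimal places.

0.6400

P(Backup hoist inoperative) [AND] = 0.25 × 0.36 = 0.090000
P(Control chain fails) [AND] = 0.24 × 0.39 × 0.03 = 0.002808
P(Power feed fails) [OR] = 1 − (1−0.13) × (1−0.090000) × (1−0.002808) = 0.210523
P(Hoist path unavailable) [AND] = 0.28 × 0.34 × 0.24 = 0.022848
P(Remote branch unavailable) [OR] = 1 − (1−0.31) × (1−0.32) × (1−0.022848) = 0.541520
P(Local branch unavailable) [OR] = 1 − (1−0.24) × (1−0.14) = 0.346400
P(Backup hoist 2 lost) [AND] = 0.346400 × 0.40 × 0.04 = 0.005542
P(Dam spillway gate fails to open) [OR] = 1 − (1−0.210523) × (1−0.541520) × (1−0.005542) = 0.640047
Rounded to 4 decimal places: P(Dam spillway gate fails to open) ≈ 0.6400.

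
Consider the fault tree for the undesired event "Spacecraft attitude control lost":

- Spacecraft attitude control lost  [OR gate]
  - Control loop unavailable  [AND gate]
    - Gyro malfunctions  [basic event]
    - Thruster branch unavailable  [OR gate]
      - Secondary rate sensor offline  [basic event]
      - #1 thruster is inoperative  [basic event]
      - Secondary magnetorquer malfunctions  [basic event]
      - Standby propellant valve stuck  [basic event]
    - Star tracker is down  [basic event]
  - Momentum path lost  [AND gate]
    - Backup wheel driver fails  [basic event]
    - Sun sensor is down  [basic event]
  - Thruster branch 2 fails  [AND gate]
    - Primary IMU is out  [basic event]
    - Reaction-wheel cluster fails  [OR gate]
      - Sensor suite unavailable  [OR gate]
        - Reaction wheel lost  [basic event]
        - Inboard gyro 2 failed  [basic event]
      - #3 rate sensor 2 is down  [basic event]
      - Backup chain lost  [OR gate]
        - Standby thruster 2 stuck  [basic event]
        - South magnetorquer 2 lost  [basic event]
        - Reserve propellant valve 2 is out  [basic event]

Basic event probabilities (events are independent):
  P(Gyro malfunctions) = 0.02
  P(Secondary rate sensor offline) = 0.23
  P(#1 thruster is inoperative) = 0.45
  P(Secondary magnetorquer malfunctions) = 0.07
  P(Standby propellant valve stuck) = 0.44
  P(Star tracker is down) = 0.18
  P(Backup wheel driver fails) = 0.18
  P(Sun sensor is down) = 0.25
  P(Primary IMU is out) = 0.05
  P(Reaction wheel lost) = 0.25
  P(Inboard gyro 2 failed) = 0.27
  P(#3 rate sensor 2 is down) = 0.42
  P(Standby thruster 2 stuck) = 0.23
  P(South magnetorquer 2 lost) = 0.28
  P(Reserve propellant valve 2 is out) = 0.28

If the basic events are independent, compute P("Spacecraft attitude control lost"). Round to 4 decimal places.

0.0893

P(Thruster branch unavailable) [OR] = 1 − (1−0.23) × (1−0.45) × (1−0.07) × (1−0.44) = 0.779441
P(Control loop unavailable) [AND] = 0.02 × 0.779441 × 0.18 = 0.002806
P(Momentum path lost) [AND] = 0.18 × 0.25 = 0.045000
P(Sensor suite unavailable) [OR] = 1 − (1−0.25) × (1−0.27) = 0.452500
P(Backup chain lost) [OR] = 1 − (1−0.23) × (1−0.28) × (1−0.28) = 0.600832
P(Reaction-wheel cluster fails) [OR] = 1 − (1−0.452500) × (1−0.42) × (1−0.600832) = 0.873244
P(Thruster branch 2 fails) [AND] = 0.05 × 0.873244 = 0.043662
P(Spacecraft attitude control lost) [OR] = 1 − (1−0.002806) × (1−0.045000) × (1−0.043662) = 0.089260
Rounded to 4 decimal places: P(Spacecraft attitude control lost) ≈ 0.0893.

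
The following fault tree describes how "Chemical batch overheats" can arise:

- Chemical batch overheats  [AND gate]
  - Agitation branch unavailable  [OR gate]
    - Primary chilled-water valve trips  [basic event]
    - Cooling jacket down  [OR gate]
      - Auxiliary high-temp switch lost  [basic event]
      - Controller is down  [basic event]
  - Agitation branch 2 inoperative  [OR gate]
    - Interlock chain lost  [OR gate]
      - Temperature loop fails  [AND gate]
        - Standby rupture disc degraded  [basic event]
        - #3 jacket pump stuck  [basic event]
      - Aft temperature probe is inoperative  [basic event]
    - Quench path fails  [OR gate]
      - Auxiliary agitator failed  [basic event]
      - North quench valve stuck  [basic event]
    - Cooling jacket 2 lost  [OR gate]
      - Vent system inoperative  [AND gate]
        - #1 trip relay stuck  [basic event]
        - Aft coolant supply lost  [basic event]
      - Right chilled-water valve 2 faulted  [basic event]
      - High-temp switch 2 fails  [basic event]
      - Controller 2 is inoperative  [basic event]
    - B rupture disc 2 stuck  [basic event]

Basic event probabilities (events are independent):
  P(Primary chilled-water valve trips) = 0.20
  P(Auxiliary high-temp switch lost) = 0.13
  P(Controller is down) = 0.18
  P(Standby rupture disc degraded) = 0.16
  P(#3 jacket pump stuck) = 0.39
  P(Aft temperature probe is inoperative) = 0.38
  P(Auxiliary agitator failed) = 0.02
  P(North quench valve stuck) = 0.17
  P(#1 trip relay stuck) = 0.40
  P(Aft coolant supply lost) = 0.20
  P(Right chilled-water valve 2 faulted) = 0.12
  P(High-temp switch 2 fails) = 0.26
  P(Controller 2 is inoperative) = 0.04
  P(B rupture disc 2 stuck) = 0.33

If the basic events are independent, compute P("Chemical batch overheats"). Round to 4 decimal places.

0.3511

P(Cooling jacket down) [OR] = 1 − (1−0.13) × (1−0.18) = 0.286600
P(Agitation branch unavailable) [OR] = 1 − (1−0.20) × (1−0.286600) = 0.429280
P(Temperature loop fails) [AND] = 0.16 × 0.39 = 0.062400
P(Interlock chain lost) [OR] = 1 − (1−0.062400) × (1−0.38) = 0.418688
P(Quench path fails) [OR] = 1 − (1−0.02) × (1−0.17) = 0.186600
P(Vent system inoperative) [AND] = 0.40 × 0.20 = 0.080000
P(Cooling jacket 2 lost) [OR] = 1 − (1−0.080000) × (1−0.12) × (1−0.26) × (1−0.04) = 0.424860
P(Agitation branch 2 inoperative) [OR] = 1 − (1−0.418688) × (1−0.186600) × (1−0.424860) × (1−0.33) = 0.817794
P(Chemical batch overheats) [AND] = 0.429280 × 0.817794 = 0.351063
Rounded to 4 decimal places: P(Chemical batch overheats) ≈ 0.3511.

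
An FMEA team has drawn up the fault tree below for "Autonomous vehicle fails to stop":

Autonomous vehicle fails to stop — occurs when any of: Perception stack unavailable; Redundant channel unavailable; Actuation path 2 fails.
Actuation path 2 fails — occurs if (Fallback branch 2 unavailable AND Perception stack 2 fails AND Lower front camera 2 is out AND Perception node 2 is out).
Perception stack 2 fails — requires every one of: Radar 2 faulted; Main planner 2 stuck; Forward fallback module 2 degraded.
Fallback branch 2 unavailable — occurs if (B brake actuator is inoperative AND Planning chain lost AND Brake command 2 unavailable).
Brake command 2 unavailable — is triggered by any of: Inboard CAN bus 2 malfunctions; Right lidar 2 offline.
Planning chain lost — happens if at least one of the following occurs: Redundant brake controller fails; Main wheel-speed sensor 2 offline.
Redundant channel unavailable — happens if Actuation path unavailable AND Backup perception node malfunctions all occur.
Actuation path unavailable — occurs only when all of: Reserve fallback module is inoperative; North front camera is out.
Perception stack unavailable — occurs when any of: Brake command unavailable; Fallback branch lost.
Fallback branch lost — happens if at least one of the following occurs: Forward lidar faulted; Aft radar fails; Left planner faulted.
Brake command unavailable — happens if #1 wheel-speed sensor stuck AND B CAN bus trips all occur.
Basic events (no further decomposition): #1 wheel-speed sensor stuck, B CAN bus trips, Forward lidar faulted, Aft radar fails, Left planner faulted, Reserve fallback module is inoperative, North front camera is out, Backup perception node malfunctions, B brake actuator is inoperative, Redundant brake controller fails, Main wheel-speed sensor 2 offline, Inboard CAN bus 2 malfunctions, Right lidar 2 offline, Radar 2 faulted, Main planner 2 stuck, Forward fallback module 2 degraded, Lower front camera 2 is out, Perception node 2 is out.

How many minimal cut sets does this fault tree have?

Brake command unavailable [AND]: one cut set from each child combined → 1 × 1 = 1 cut set(s).
Fallback branch lost [OR]: union of children's cut sets → 3 cut set(s).
Perception stack unavailable [OR]: union of children's cut sets → 4 cut set(s).
Actuation path unavailable [AND]: one cut set from each child combined → 1 × 1 = 1 cut set(s).
Redundant channel unavailable [AND]: one cut set from each child combined → 1 × 1 = 1 cut set(s).
Planning chain lost [OR]: union of children's cut sets → 2 cut set(s).
Brake command 2 unavailable [OR]: union of children's cut sets → 2 cut set(s).
Fallback branch 2 unavailable [AND]: one cut set from each child combined → 1 × 2 × 2 = 4 cut set(s).
Perception stack 2 fails [AND]: one cut set from each child combined → 1 × 1 × 1 = 1 cut set(s).
Actuation path 2 fails [AND]: one cut set from each child combined → 4 × 1 × 1 × 1 = 4 cut set(s).
Autonomous vehicle fails to stop [OR]: union of children's cut sets → 9 cut set(s).
Minimal cut sets: {#1 wheel-speed sensor stuck, B CAN bus trips}; {Forward lidar faulted}; {Aft radar fails}; {Left planner faulted}; {Backup perception node malfunctions, North front camera is out, Reserve fallback module is inoperative}; {B brake actuator is inoperative, Forward fallback module 2 degraded, Inboard CAN bus 2 malfunctions, Lower front camera 2 is out, Main planner 2 stuck, Perception node 2 is out, Radar 2 faulted, Redundant brake controller fails}; {B brake actuator is inoperative, Forward fallback module 2 degraded, Lower front camera 2 is out, Main planner 2 stuck, Perception node 2 is out, Radar 2 faulted, Redundant brake controller fails, Right lidar 2 offline}; {B brake actuator is inoperative, Forward fallback module 2 degraded, Inboard CAN bus 2 malfunctions, Lower front camera 2 is out, Main planner 2 stuck, Main wheel-speed sensor 2 offline, Perception node 2 is out, Radar 2 faulted}; {B brake actuator is inoperative, Forward fallback module 2 degraded, Lower front camera 2 is out, Main planner 2 stuck, Main wheel-speed sensor 2 offline, Perception node 2 is out, Radar 2 faulted, Right lidar 2 offline}.

9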